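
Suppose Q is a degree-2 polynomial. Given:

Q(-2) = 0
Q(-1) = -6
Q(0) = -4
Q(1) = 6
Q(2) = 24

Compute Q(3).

50

First differences: -6, 2, 10, 18. Second differences: 8, 8, 8.
Level-2 differences are constant, so Q has degree 2.
Fitting a degree-2 polynomial gives Q(m) = 4m² + 6m - 4.
Then Q(3) = 50.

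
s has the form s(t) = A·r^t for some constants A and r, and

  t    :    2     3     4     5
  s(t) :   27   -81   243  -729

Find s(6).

2187

Consecutive ratio: -81/27 = -3, and 243/(-81) = -3, so r = -3.
Then A·(-3)^2 = 27 gives A = 3, and s(t) = 3·(-3)^t.
s(6) = 3·(-3)^6 = 2187.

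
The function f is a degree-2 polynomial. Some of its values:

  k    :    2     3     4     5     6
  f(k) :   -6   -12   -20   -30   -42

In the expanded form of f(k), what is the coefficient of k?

First differences: -6, -8, -10, -12. Second differences: -2, -2, -2.
Level-2 differences are constant, so f has degree 2.
Fitting a degree-2 polynomial gives f(k) = -k² - k.
The coefficient of k is -1.

-1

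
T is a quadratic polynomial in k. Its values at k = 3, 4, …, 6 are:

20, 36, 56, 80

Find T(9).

Write T(k) = ak² + bk + c; the 4 given values yield a linear system in the 3 coefficients.
Solving, T(k) = 2k² + 2k - 4.
Then T(9) = 176.

176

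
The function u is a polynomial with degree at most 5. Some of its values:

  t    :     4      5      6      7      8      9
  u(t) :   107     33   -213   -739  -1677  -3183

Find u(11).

Write u(t) = at^5 + bt^4 + ct³ + dt² + et + p; the 6 given values yield a linear system in the 6 coefficients.
Solving, the leading coefficient vanishes, and u(t) = -t^4 + 4t³ + 5t² + 6t + 3.
Then u(11) = -8643.

-8643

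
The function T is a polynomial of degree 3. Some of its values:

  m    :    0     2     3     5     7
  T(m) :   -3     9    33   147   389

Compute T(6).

249

Write T(m) = am³ + bm² + cm + d; the 5 given values yield a linear system in the 4 coefficients.
Solving, T(m) = m³ + m² - 3.
Then T(6) = 249.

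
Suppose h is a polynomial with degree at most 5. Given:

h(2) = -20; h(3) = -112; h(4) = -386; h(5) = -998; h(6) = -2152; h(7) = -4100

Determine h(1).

-2

Write h(n) = an^5 + bn^4 + cn³ + dn² + en + p; the 6 given values yield a linear system in the 6 coefficients.
Solving, the leading coefficient vanishes, and h(n) = -2n^4 + 2n³ + n² - 5n + 2.
Then h(1) = -2.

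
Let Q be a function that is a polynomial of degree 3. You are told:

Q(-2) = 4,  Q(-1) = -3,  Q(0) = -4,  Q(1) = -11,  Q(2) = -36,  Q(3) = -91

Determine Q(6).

Write Q(x) = ax³ + bx² + cx + d; the 6 given values yield a linear system in the 4 coefficients.
Solving, Q(x) = -2x³ - 3x² - 2x - 4.
Then Q(6) = -556.

-556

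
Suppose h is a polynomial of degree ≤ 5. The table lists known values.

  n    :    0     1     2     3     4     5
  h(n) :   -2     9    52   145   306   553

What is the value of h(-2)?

0

First differences: 11, 43, 93, 161, 247. Second differences: 32, 50, 68, 86. Third differences: 18, 18, 18.
Level-3 differences are constant, so h has degree 3.
Fitting a degree-3 polynomial gives h(n) = 3n³ + 7n² + n - 2.
Then h(-2) = 0.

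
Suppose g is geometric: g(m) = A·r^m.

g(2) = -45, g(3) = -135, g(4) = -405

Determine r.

3

Consecutive ratio: -135/(-45) = 3, and -405/(-135) = 3, so r = 3.
Then A·3^2 = -45 gives A = -5, and g(m) = -5·3^m.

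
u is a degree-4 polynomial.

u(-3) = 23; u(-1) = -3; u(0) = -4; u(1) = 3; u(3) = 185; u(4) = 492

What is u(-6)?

Write u(t) = at^4 + bt³ + ct² + dt + e; the 6 given values yield a linear system in the 5 coefficients.
Solving, u(t) = t^4 + 3t³ + 3t² - 4.
Then u(-6) = 752.

752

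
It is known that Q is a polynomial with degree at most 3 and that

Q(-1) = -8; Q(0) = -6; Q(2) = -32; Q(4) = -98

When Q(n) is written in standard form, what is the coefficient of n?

-3

Write Q(n) = an³ + bn² + cn + d; the 4 given values yield a linear system in the 4 coefficients.
Solving, the leading coefficient vanishes, and Q(n) = -5n² - 3n - 6.
The coefficient of n is -3.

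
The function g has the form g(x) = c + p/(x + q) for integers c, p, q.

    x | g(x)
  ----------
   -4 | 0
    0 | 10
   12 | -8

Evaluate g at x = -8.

-2

(g(x) − c)(x + q) = p for each data point; the three points give a linear system in c and q, then p follows.
Solving: c = -5, q = -2, p = -30, so g(x) = -5 − 30/(x − 2).
Then g(-8) = -5 − 30/(-10) = -2.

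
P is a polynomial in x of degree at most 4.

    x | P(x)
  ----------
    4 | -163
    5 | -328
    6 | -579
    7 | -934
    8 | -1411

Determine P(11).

-3754

First differences: -165, -251, -355, -477. Second differences: -86, -104, -122. Third differences: -18, -18.
Level-3 differences are constant, so P has degree 3.
Fitting a degree-3 polynomial gives P(x) = -3x³ + 2x² - 3.
Then P(11) = -3754.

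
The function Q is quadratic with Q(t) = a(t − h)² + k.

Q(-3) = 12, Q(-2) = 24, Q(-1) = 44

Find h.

-4

First differences 12, 20; second difference 8 = 2a, so a = 4.
Expanding, the t-coefficient is −2ah = -8h; matching it to the data gives h = -4, and then k = 8.
So Q(t) = 4(t + 4)² + 8.
Hence h = -4.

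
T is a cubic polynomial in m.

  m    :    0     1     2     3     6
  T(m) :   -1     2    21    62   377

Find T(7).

Write T(m) = am³ + bm² + cm + d; the 5 given values yield a linear system in the 4 coefficients.
Solving, T(m) = m³ + 5m² - 3m - 1.
Then T(7) = 566.

566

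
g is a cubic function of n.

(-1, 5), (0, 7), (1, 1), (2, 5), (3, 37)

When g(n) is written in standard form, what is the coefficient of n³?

3

Write g(n) = an³ + bn² + cn + d; the 5 given values yield a linear system in the 4 coefficients.
Solving, g(n) = 3n³ - 4n² - 5n + 7.
The coefficient of n³ is 3.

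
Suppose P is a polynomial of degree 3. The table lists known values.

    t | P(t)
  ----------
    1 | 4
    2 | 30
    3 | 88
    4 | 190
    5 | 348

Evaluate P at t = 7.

First differences: 26, 58, 102, 158. Second differences: 32, 44, 56. Third differences: 12, 12.
Level-3 differences are constant, so P has degree 3.
Fitting a degree-3 polynomial gives P(t) = 2t³ + 4t² - 2.
Then P(7) = 880.

880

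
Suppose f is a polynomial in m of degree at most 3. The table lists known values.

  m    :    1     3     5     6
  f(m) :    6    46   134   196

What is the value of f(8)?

356

Write f(m) = am³ + bm² + cm + d; the 4 given values yield a linear system in the 4 coefficients.
Solving, the leading coefficient vanishes, and f(m) = 6m² - 4m + 4.
Then f(8) = 356.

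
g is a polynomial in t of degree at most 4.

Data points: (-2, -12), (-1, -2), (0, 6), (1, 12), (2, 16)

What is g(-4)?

Write g(t) = at^4 + bt³ + ct² + dt + e; the 5 given values yield a linear system in the 5 coefficients.
Solving, the top 2 coefficients vanish, and g(t) = -t² + 7t + 6.
Then g(-4) = -38.

-38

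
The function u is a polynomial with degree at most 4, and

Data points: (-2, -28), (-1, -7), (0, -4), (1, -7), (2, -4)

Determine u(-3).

First differences: 21, 3, -3, 3. Second differences: -18, -6, 6. Third differences: 12, 12.
Level-3 differences are constant, so u has degree 3.
Fitting a degree-3 polynomial gives u(m) = 2m³ - 3m² - 2m - 4.
Then u(-3) = -79.

-79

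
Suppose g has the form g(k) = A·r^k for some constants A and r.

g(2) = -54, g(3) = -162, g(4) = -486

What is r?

3

Consecutive ratio: -162/(-54) = 3, and -486/(-162) = 3, so r = 3.
Then A·3^2 = -54 gives A = -6, and g(k) = -6·3^k.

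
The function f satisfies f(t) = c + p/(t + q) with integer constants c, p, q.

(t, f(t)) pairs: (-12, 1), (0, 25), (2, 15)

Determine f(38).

(f(t) − c)(t + q) = p for each data point; the three points give a linear system in c and q, then p follows.
Solving: c = 5, q = 2, p = 40, so f(t) = 5 + 40/(t + 2).
Then f(38) = 5 + 40/40 = 6.

6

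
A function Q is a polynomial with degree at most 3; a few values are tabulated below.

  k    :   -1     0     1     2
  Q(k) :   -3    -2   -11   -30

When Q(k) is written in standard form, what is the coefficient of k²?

First differences: 1, -9, -19. Second differences: -10, -10.
Level-2 differences are constant, so Q has degree 2.
Fitting a degree-2 polynomial gives Q(k) = -5k² - 4k - 2.
The coefficient of k² is -5.

-5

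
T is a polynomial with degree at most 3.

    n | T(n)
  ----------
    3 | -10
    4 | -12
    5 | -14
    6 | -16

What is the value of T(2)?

First differences: -2, -2, -2.
Level-1 differences are constant, so T has degree 1.
Fitting a degree-1 polynomial gives T(n) = -2n - 4.
Then T(2) = -8.

-8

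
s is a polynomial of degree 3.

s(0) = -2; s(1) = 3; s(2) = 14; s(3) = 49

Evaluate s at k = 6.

478

Write s(k) = ak³ + bk² + ck + d; the 4 given values yield a linear system in the 4 coefficients.
Solving, s(k) = 3k³ - 6k² + 8k - 2.
Then s(6) = 478.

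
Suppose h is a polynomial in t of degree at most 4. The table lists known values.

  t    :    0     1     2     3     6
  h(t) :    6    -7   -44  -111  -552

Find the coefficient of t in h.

Write h(t) = at^4 + bt³ + ct² + dt + e; the 5 given values yield a linear system in the 5 coefficients.
Solving, the leading coefficient vanishes, and h(t) = -t³ - 9t² - 3t + 6.
The coefficient of t is -3.

-3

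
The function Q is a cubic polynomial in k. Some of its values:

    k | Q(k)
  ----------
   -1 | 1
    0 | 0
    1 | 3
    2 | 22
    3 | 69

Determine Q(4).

Write Q(k) = ak³ + bk² + ck + d; the 5 given values yield a linear system in the 4 coefficients.
Solving, Q(k) = 2k³ + 2k² - k.
Then Q(4) = 156.

156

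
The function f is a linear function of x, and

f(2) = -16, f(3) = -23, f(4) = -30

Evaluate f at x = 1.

First differences: -7, -7.
Level-1 differences are constant, so f has degree 1.
Fitting a degree-1 polynomial gives f(x) = -7x - 2.
Then f(1) = -9.

-9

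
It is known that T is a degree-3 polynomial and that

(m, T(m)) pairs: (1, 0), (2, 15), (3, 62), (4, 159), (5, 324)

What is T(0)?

First differences: 15, 47, 97, 165. Second differences: 32, 50, 68. Third differences: 18, 18.
Level-3 differences are constant, so T has degree 3.
Fitting a degree-3 polynomial gives T(m) = 3m³ - 2m² - 1.
The constant term is T(0) = -1.

-1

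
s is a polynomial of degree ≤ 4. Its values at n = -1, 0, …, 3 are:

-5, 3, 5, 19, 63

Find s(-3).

-111

First differences: 8, 2, 14, 44. Second differences: -6, 12, 30. Third differences: 18, 18.
Level-3 differences are constant, so s has degree 3.
Fitting a degree-3 polynomial gives s(n) = 3n³ - 3n² + 2n + 3.
Then s(-3) = -111.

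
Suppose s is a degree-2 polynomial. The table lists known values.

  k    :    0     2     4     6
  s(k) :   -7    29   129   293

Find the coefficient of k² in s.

Write s(k) = ak² + bk + c; the 4 given values yield a linear system in the 3 coefficients.
Solving, s(k) = 8k² + 2k - 7.
The coefficient of k² is 8.

8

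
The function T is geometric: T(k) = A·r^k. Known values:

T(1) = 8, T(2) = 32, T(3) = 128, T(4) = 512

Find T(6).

8192

Consecutive ratio: 32/8 = 4, and 128/32 = 4, so r = 4.
Then A·4^1 = 8 gives A = 2, and T(k) = 2·4^k.
T(6) = 2·4^6 = 8192.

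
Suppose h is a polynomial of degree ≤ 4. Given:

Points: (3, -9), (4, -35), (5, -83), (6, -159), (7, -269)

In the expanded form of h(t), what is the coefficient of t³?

First differences: -26, -48, -76, -110. Second differences: -22, -28, -34. Third differences: -6, -6.
Level-3 differences are constant, so h has degree 3.
Fitting a degree-3 polynomial gives h(t) = -t³ + t² + 4t - 3.
The coefficient of t³ is -1.

-1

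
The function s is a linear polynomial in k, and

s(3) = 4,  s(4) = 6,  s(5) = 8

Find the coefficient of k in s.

First differences: 2, 2.
Level-1 differences are constant, so s has degree 1.
Fitting a degree-1 polynomial gives s(k) = 2k - 2.
The coefficient of k is 2.

2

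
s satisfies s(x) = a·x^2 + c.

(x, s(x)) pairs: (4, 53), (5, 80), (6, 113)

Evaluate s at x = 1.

8

From s(4) = 53 and s(5) = 80: 16a + c = 53 and 25a + c = 80.
Subtracting: 9a = 27, so a = 3; then c = 53 − 3·16 = 5.
So s(x) = 3x² + 5, and s(1) = 8.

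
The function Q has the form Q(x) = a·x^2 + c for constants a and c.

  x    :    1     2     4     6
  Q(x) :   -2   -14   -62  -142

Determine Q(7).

From Q(1) = -2 and Q(2) = -14: 1a + c = -2 and 4a + c = -14.
Subtracting: 3a = -12, so a = -4; then c = -2 − (-4)·1 = 2.
So Q(x) = -4x² + 2, and Q(7) = -194.

-194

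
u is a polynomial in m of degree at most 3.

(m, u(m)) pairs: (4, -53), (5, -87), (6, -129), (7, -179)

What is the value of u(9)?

-303

Write u(m) = am³ + bm² + cm + d; the 4 given values yield a linear system in the 4 coefficients.
Solving, the leading coefficient vanishes, and u(m) = -4m² + 2m + 3.
Then u(9) = -303.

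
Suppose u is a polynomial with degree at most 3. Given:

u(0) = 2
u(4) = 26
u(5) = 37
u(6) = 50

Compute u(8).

Write u(m) = am³ + bm² + cm + d; the 4 given values yield a linear system in the 4 coefficients.
Solving, the leading coefficient vanishes, and u(m) = m² + 2m + 2.
Then u(8) = 82.

82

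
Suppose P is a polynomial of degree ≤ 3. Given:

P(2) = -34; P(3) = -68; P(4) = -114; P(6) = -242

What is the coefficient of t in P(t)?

-4

Write P(t) = at³ + bt² + ct + d; the 4 given values yield a linear system in the 4 coefficients.
Solving, the leading coefficient vanishes, and P(t) = -6t² - 4t - 2.
The coefficient of t is -4.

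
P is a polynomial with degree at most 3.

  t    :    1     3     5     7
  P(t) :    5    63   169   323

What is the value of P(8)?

Write P(t) = at³ + bt² + ct + d; the 4 given values yield a linear system in the 4 coefficients.
Solving, the leading coefficient vanishes, and P(t) = 6t² + 5t - 6.
Then P(8) = 418.

418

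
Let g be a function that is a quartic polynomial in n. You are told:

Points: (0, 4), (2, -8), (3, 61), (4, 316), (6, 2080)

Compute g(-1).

1

Write g(n) = an^4 + bn³ + cn² + dn + e; the 5 given values yield a linear system in the 5 coefficients.
Solving, g(n) = 2n^4 - n³ - 8n² - 2n + 4.
Then g(-1) = 1.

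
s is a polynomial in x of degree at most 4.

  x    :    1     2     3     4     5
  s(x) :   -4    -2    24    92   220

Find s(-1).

Write s(x) = ax^4 + bx³ + cx² + dx + e; the 5 given values yield a linear system in the 5 coefficients.
Solving, the leading coefficient vanishes, and s(x) = 3x³ - 6x² - x.
Then s(-1) = -8.

-8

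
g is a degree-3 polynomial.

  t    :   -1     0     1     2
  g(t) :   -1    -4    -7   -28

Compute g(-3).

77

Write g(t) = at³ + bt² + ct + d; the 4 given values yield a linear system in the 4 coefficients.
Solving, g(t) = -3t³ - 4.
Then g(-3) = 77.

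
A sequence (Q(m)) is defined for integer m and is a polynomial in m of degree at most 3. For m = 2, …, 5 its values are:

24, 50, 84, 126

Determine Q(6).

176

First differences: 26, 34, 42. Second differences: 8, 8.
Level-2 differences are constant, so Q has degree 2.
Extending the table by one column gives the next first difference 50, so Q(6) = 126 + 50 = 176.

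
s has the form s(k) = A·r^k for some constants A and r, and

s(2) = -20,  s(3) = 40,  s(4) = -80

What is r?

-2

Consecutive ratio: 40/(-20) = -2, and -80/40 = -2, so r = -2.
Then A·(-2)^2 = -20 gives A = -5, and s(k) = -5·(-2)^k.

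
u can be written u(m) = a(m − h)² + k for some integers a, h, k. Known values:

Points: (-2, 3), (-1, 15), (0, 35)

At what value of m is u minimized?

-3

First differences 12, 20; second difference 8 = 2a, so a = 4.
Expanding, the m-coefficient is −2ah = -8h; matching it to the data gives h = -3, and then k = -1.
So u(m) = 4(m + 3)² − 1.
Hence h = -3.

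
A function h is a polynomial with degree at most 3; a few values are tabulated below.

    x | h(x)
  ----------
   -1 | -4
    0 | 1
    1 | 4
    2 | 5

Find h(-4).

-31

First differences: 5, 3, 1. Second differences: -2, -2.
Level-2 differences are constant, so h has degree 2.
Fitting a degree-2 polynomial gives h(x) = -x² + 4x + 1.
Then h(-4) = -31.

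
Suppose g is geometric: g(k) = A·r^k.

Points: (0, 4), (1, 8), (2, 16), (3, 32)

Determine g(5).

Consecutive ratio: 8/4 = 2, and 16/8 = 2, so r = 2.
Then A·2^0 = 4 gives A = 4, and g(k) = 4·2^k.
g(5) = 4·2^5 = 128.

128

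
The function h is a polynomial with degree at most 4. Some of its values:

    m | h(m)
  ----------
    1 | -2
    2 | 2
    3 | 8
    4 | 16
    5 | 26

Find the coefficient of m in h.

1

First differences: 4, 6, 8, 10. Second differences: 2, 2, 2.
Level-2 differences are constant, so h has degree 2.
Fitting a degree-2 polynomial gives h(m) = m² + m - 4.
The coefficient of m is 1.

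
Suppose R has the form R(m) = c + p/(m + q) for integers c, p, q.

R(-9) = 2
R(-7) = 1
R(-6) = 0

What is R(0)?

(R(m) − c)(m + q) = p for each data point; the three points give a linear system in c and q, then p follows.
Solving: c = 4, q = 3, p = 12, so R(m) = 4 + 12/(m + 3).
Then R(0) = 4 + 12/3 = 8.

8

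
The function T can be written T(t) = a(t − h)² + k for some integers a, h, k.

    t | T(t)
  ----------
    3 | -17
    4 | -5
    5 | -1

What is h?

First differences 12, 4; second difference -8 = 2a, so a = -4.
Expanding, the t-coefficient is −2ah = 8h; matching it to the data gives h = 5, and then k = -1.
So T(t) = -4(t − 5)² − 1.
Hence h = 5.

5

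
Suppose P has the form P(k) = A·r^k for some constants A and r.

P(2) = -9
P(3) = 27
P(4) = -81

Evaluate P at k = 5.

Consecutive ratio: 27/(-9) = -3, and -81/27 = -3, so r = -3.
Then A·(-3)^2 = -9 gives A = -1, and P(k) = -1·(-3)^k.
P(5) = -1·(-3)^5 = 243.

243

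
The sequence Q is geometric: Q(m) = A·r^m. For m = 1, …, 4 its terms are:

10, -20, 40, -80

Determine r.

Consecutive ratio: -20/10 = -2, and 40/(-20) = -2, so r = -2.
Then A·(-2)^1 = 10 gives A = -5, and Q(m) = -5·(-2)^m.

-2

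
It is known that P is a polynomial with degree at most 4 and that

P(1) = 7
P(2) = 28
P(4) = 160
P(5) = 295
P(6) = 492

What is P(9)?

Write P(k) = ak^4 + bk³ + ck² + dk + e; the 5 given values yield a linear system in the 5 coefficients.
Solving, the leading coefficient vanishes, and P(k) = 2k³ + k² + 4k.
Then P(9) = 1575.

1575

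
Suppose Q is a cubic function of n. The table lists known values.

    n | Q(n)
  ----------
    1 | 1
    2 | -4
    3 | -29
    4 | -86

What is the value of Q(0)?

Write Q(n) = an³ + bn² + cn + d; the 4 given values yield a linear system in the 4 coefficients.
Solving, Q(n) = -2n³ + 2n² + 3n - 2.
Then Q(0) = -2.

-2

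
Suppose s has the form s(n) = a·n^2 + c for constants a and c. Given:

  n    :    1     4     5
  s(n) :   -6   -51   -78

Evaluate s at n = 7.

-150

From s(1) = -6 and s(4) = -51: 1a + c = -6 and 16a + c = -51.
Subtracting: 15a = -45, so a = -3; then c = -6 − (-3)·1 = -3.
So s(n) = -3n² − 3, and s(7) = -150.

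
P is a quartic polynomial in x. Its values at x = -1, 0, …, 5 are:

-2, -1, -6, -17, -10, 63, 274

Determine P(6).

719

First differences: 1, -5, -11, 7, 73, 211. Second differences: -6, -6, 18, 66, 138. Third differences: 0, 24, 48, 72. Fourth differences: 24, 24, 24.
Level-4 differences are constant, so P has degree 4.
Extending the table by one column gives the next first difference 445, so P(6) = 274 + 445 = 719.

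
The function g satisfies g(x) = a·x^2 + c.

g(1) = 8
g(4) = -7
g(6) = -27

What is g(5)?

From g(1) = 8 and g(4) = -7: 1a + c = 8 and 16a + c = -7.
Subtracting: 15a = -15, so a = -1; then c = 8 − (-1)·1 = 9.
So g(x) = -1x² + 9, and g(5) = -16.

-16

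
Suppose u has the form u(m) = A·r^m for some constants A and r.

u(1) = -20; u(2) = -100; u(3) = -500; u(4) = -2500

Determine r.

5

Consecutive ratio: -100/(-20) = 5, and -500/(-100) = 5, so r = 5.
Then A·5^1 = -20 gives A = -4, and u(m) = -4·5^m.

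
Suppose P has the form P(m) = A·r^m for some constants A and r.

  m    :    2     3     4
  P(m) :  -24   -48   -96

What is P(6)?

-384

Consecutive ratio: -48/(-24) = 2, and -96/(-48) = 2, so r = 2.
Then A·2^2 = -24 gives A = -6, and P(m) = -6·2^m.
P(6) = -6·2^6 = -384.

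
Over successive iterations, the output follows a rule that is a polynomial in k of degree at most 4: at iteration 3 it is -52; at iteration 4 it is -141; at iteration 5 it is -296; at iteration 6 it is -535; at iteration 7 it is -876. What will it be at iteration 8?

-1337

Write the value at k as P(k).
First differences: -89, -155, -239, -341. Second differences: -66, -84, -102. Third differences: -18, -18.
Level-3 differences are constant, so P has degree 3.
Fitting a degree-3 polynomial gives P(k) = -3k³ + 3k² + k - 1.
Then P(8) = -1337.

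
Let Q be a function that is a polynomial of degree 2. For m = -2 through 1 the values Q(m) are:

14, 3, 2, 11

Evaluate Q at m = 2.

First differences: -11, -1, 9. Second differences: 10, 10.
Level-2 differences are constant, so Q has degree 2.
Fitting a degree-2 polynomial gives Q(m) = 5m² + 4m + 2.
Then Q(2) = 30.

30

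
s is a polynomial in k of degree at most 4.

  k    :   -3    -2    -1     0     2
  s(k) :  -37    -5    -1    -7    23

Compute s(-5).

-257

Write s(k) = ak^4 + bk³ + ck² + dk + e; the 5 given values yield a linear system in the 5 coefficients.
Solving, the leading coefficient vanishes, and s(k) = 3k³ + 4k² - 5k - 7.
Then s(-5) = -257.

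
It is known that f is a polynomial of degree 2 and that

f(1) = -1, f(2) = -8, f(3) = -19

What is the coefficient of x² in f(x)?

-2

Write f(x) = ax² + bx + c; the 3 given values yield a linear system in the 3 coefficients.
Solving, f(x) = -2x² - x + 2.
The coefficient of x² is -2.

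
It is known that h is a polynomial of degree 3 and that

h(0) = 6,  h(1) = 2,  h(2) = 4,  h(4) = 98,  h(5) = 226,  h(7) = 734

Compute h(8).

Write h(x) = ax³ + bx² + cx + d; the 6 given values yield a linear system in the 4 coefficients.
Solving, h(x) = 3x³ - 6x² - x + 6.
Then h(8) = 1150.

1150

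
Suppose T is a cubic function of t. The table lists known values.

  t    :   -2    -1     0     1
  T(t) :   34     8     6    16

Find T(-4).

206

Write T(t) = at³ + bt² + ct + d; the 4 given values yield a linear system in the 4 coefficients.
Solving, T(t) = -2t³ + 6t² + 6t + 6.
Then T(-4) = 206.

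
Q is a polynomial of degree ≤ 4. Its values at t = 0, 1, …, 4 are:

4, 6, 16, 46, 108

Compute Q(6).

First differences: 2, 10, 30, 62. Second differences: 8, 20, 32. Third differences: 12, 12.
Level-3 differences are constant, so Q has degree 3.
Fitting a degree-3 polynomial gives Q(t) = 2t³ - 2t² + 2t + 4.
Then Q(6) = 376.

376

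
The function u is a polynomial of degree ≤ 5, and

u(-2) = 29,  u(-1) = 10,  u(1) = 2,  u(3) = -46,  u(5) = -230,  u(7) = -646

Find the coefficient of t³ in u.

Write u(t) = at^5 + bt^4 + ct³ + dt² + et + p; the 6 given values yield a linear system in the 6 coefficients.
Solving, the top 2 coefficients vanish, and u(t) = -2t³ + t² - 2t + 5.
The coefficient of t³ is -2.

-2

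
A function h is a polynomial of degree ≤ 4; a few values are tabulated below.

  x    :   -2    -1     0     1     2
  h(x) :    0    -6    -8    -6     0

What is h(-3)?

First differences: -6, -2, 2, 6. Second differences: 4, 4, 4.
Level-2 differences are constant, so h has degree 2.
Fitting a degree-2 polynomial gives h(x) = 2x² - 8.
Then h(-3) = 10.

10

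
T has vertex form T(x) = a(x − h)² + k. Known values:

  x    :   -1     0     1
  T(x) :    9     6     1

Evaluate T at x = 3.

-15

First differences -3, -5; second difference -2 = 2a, so a = -1.
Expanding, the x-coefficient is −2ah = 2h; matching it to the data gives h = -2, and then k = 10.
So T(x) = -1(x + 2)² + 10.
T(3) = -1·5² + 10 = -15.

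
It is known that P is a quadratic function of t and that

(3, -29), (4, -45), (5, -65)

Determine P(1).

-9

Write P(t) = at² + bt + c; the 3 given values yield a linear system in the 3 coefficients.
Solving, P(t) = -2t² - 2t - 5.
Then P(1) = -9.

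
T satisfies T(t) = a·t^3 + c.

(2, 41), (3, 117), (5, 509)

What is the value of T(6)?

From T(2) = 41 and T(3) = 117: 8a + c = 41 and 27a + c = 117.
Subtracting: 19a = 76, so a = 4; then c = 41 − 4·8 = 9.
So T(t) = 4t³ + 9, and T(6) = 873.

873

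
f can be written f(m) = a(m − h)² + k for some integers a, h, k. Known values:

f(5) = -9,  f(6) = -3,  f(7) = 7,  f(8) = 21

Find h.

4

First differences 6, 10, 14; second difference 4 = 2a, so a = 2.
Expanding, the m-coefficient is −2ah = -4h; matching it to the data gives h = 4, and then k = -11.
So f(m) = 2(m − 4)² − 11.
Hence h = 4.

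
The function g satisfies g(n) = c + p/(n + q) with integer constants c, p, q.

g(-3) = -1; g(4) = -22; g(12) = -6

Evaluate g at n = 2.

(g(n) − c)(n + q) = p for each data point; the three points give a linear system in c and q, then p follows.
Solving: c = -4, q = -3, p = -18, so g(n) = -4 − 18/(n − 3).
Then g(2) = -4 − 18/(-1) = 14.

14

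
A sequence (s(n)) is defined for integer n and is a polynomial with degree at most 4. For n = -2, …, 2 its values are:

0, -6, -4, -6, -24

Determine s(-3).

26

Write s(n) = an^4 + bn³ + cn² + dn + e; the 5 given values yield a linear system in the 5 coefficients.
Solving, the leading coefficient vanishes, and s(n) = -2n³ - 2n² + 2n - 4.
Then s(-3) = 26.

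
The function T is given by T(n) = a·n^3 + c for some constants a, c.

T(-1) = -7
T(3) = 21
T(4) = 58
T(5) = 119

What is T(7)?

337

From T(-1) = -7 and T(3) = 21: -1a + c = -7 and 27a + c = 21.
Subtracting: 28a = 28, so a = 1; then c = -7 − 1·(-1) = -6.
So T(n) = 1n³ − 6, and T(7) = 337.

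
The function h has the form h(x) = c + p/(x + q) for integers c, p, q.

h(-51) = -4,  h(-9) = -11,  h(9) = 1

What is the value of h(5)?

(h(x) − c)(x + q) = p for each data point; the three points give a linear system in c and q, then p follows.
Solving: c = -3, q = 3, p = 48, so h(x) = -3 + 48/(x + 3).
Then h(5) = -3 + 48/8 = 3.

3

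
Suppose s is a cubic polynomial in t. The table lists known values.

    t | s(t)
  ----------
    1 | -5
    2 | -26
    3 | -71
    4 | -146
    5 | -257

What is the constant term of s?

-2

Write s(t) = at³ + bt² + ct + d; the 5 given values yield a linear system in the 4 coefficients.
Solving, s(t) = -t³ - 6t² + 4t - 2.
The constant term is s(0) = -2.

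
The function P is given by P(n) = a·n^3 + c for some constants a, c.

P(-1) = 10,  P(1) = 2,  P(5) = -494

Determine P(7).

From P(-1) = 10 and P(1) = 2: -1a + c = 10 and 1a + c = 2.
Subtracting: 2a = -8, so a = -4; then c = 10 − (-4)·(-1) = 6.
So P(n) = -4n³ + 6, and P(7) = -1366.

-1366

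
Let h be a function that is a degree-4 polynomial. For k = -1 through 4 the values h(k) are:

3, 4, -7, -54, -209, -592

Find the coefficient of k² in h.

-4

First differences: 1, -11, -47, -155, -383. Second differences: -12, -36, -108, -228. Third differences: -24, -72, -120. Fourth differences: -48, -48.
Level-4 differences are constant, so h has degree 4.
Fitting a degree-4 polynomial gives h(k) = -2k^4 - 4k² - 5k + 4.
The coefficient of k² is -4.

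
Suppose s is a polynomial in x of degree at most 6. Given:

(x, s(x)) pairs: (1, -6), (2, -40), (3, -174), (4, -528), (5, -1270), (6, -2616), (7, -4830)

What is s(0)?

0

First differences: -34, -134, -354, -742, -1346, -2214. Second differences: -100, -220, -388, -604, -868. Third differences: -120, -168, -216, -264. Fourth differences: -48, -48, -48.
Level-4 differences are constant, so s has degree 4.
Fitting a degree-4 polynomial gives s(x) = -2x^4 - 4x.
The constant term is s(0) = 0.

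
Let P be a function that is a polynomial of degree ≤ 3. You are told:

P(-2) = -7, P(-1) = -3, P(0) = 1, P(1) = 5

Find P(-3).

-11

First differences: 4, 4, 4.
Level-1 differences are constant, so P has degree 1.
Fitting a degree-1 polynomial gives P(k) = 4k + 1.
Then P(-3) = -11.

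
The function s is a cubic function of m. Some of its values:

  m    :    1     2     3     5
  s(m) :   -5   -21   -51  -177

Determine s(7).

-431

Write s(m) = am³ + bm² + cm + d; the 4 given values yield a linear system in the 4 coefficients.
Solving, s(m) = -m³ - m² - 6m + 3.
Then s(7) = -431.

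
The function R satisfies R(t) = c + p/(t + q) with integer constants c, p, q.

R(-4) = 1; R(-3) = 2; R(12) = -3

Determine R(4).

(R(t) − c)(t + q) = p for each data point; the three points give a linear system in c and q, then p follows.
Solving: c = -2, q = 0, p = -12, so R(t) = -2 − 12/(t + 0).
Then R(4) = -2 − 12/4 = -5.

-5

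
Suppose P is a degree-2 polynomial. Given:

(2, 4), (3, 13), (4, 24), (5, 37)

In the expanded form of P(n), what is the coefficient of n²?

1

First differences: 9, 11, 13. Second differences: 2, 2.
Level-2 differences are constant, so P has degree 2.
Fitting a degree-2 polynomial gives P(n) = n² + 4n - 8.
The coefficient of n² is 1.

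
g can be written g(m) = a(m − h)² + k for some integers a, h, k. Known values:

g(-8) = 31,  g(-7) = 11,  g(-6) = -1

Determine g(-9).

59

First differences -20, -12; second difference 8 = 2a, so a = 4.
Expanding, the m-coefficient is −2ah = -8h; matching it to the data gives h = -5, and then k = -5.
So g(m) = 4(m + 5)² − 5.
g(-9) = 4·(-4)² − 5 = 59.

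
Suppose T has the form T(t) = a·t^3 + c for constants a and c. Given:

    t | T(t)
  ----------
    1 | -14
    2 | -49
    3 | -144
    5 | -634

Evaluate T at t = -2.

31

From T(1) = -14 and T(2) = -49: 1a + c = -14 and 8a + c = -49.
Subtracting: 7a = -35, so a = -5; then c = -14 − (-5)·1 = -9.
So T(t) = -5t³ − 9, and T(-2) = 31.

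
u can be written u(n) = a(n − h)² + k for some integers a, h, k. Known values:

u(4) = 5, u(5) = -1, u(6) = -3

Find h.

First differences -6, -2; second difference 4 = 2a, so a = 2.
Expanding, the n-coefficient is −2ah = -4h; matching it to the data gives h = 6, and then k = -3.
So u(n) = 2(n − 6)² − 3.
Hence h = 6.

6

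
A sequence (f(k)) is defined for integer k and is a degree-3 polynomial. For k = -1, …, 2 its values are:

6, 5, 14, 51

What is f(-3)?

Write f(k) = ak³ + bk² + ck + d; the 4 given values yield a linear system in the 4 coefficients.
Solving, f(k) = 3k³ + 5k² + k + 5.
Then f(-3) = -34.

-34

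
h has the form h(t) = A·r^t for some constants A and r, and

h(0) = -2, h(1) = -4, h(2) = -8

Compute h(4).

-32

Consecutive ratio: -4/(-2) = 2, and -8/(-4) = 2, so r = 2.
Then A·2^0 = -2 gives A = -2, and h(t) = -2·2^t.
h(4) = -2·2^4 = -32.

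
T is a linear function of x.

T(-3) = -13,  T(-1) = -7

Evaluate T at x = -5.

Write T(x) = ax + b; the 2 given values yield a linear system in the 2 coefficients.
Solving, T(x) = 3x - 4.
Then T(-5) = -19.

-19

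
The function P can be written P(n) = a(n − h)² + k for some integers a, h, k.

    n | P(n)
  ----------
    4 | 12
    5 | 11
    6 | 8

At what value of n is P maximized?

First differences -1, -3; second difference -2 = 2a, so a = -1.
Expanding, the n-coefficient is −2ah = 2h; matching it to the data gives h = 4, and then k = 12.
So P(n) = -1(n − 4)² + 12.
Hence h = 4.

4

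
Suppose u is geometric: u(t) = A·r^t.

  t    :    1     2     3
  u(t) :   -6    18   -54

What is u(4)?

162

Consecutive ratio: 18/(-6) = -3, and -54/18 = -3, so r = -3.
Then A·(-3)^1 = -6 gives A = 2, and u(t) = 2·(-3)^t.
u(4) = 2·(-3)^4 = 162.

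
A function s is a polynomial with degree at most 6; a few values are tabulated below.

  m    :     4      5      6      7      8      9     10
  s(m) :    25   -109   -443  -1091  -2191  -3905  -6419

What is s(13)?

-20981

First differences: -134, -334, -648, -1100, -1714, -2514. Second differences: -200, -314, -452, -614, -800. Third differences: -114, -138, -162, -186. Fourth differences: -24, -24, -24.
Level-4 differences are constant, so s has degree 4.
Fitting a degree-4 polynomial gives s(m) = -m^4 + 3m³ + 6m² - 2m + 1.
Then s(13) = -20981.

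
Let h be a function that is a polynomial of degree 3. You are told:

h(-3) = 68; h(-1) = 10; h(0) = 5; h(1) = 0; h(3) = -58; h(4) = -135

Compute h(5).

Write h(x) = ax³ + bx² + cx + d; the 6 given values yield a linear system in the 4 coefficients.
Solving, h(x) = -2x³ - 3x + 5.
Then h(5) = -260.

-260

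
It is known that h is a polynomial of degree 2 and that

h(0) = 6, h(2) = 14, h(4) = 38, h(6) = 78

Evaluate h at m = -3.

Write h(m) = am² + bm + c; the 4 given values yield a linear system in the 3 coefficients.
Solving, h(m) = 2m² + 6.
Then h(-3) = 24.

24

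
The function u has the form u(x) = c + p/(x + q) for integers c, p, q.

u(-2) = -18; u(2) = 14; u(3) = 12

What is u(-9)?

3

(u(x) − c)(x + q) = p for each data point; the three points give a linear system in c and q, then p follows.
Solving: c = 6, q = 1, p = 24, so u(x) = 6 + 24/(x + 1).
Then u(-9) = 6 + 24/(-8) = 3.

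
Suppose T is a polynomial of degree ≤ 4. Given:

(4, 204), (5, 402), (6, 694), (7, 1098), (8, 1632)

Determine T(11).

4194

Write T(t) = at^4 + bt³ + ct² + dt + e; the 5 given values yield a linear system in the 5 coefficients.
Solving, the leading coefficient vanishes, and T(t) = 3t³ + 2t² - 3t - 8.
Then T(11) = 4194.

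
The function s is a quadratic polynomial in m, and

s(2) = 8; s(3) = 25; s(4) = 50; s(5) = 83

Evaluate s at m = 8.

Write s(m) = am² + bm + c; the 4 given values yield a linear system in the 3 coefficients.
Solving, s(m) = 4m² - 3m - 2.
Then s(8) = 230.

230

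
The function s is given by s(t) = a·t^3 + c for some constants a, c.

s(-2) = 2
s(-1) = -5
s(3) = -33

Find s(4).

-70

From s(-2) = 2 and s(-1) = -5: -8a + c = 2 and -1a + c = -5.
Subtracting: 7a = -7, so a = -1; then c = 2 − (-1)·(-8) = -6.
So s(t) = -1t³ − 6, and s(4) = -70.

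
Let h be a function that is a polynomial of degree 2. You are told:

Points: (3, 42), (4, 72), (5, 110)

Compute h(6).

Write h(t) = at² + bt + c; the 3 given values yield a linear system in the 3 coefficients.
Solving, h(t) = 4t² + 2t.
Then h(6) = 156.

156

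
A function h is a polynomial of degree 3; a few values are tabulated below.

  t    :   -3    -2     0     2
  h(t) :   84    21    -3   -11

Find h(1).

Write h(t) = at³ + bt² + ct + d; the 4 given values yield a linear system in the 4 coefficients.
Solving, h(t) = -3t³ + 2t² + 4t - 3.
Then h(1) = 0.

0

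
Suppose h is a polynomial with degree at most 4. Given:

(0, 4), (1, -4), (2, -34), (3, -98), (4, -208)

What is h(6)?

-614

First differences: -8, -30, -64, -110. Second differences: -22, -34, -46. Third differences: -12, -12.
Level-3 differences are constant, so h has degree 3.
Fitting a degree-3 polynomial gives h(x) = -2x³ - 5x² - x + 4.
Then h(6) = -614.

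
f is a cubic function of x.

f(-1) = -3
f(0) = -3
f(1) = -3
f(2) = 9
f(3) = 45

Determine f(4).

First differences: 0, 0, 12, 36. Second differences: 0, 12, 24. Third differences: 12, 12.
Level-3 differences are constant, so f has degree 3.
Extending the table by one column gives the next first difference 72, so f(4) = 45 + 72 = 117.

117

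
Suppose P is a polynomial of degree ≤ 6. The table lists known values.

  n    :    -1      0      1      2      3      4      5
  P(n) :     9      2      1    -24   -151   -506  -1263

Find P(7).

-4919

Write P(n) = an^6 + bn^5 + cn^4 + dn³ + en² + pn + q; the 7 given values yield a linear system in the 7 coefficients.
Solving, the top 2 coefficients vanish, and P(n) = -2n^4 - n³ + 5n² - 3n + 2.
Then P(7) = -4919.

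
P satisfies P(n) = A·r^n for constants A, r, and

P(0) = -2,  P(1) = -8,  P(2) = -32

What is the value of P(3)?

Consecutive ratio: -8/(-2) = 4, and -32/(-8) = 4, so r = 4.
Then A·4^0 = -2 gives A = -2, and P(n) = -2·4^n.
P(3) = -2·4^3 = -128.

-128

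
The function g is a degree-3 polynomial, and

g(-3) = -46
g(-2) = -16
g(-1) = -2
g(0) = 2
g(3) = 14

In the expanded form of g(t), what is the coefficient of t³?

1

Write g(t) = at³ + bt² + ct + d; the 5 given values yield a linear system in the 4 coefficients.
Solving, g(t) = t³ - 2t² + t + 2.
The coefficient of t³ is 1.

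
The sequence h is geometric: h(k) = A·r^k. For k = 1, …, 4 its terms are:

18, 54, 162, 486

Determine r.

Consecutive ratio: 54/18 = 3, and 162/54 = 3, so r = 3.
Then A·3^1 = 18 gives A = 6, and h(k) = 6·3^k.

3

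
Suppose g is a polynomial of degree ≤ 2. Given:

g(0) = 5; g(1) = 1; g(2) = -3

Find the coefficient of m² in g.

First differences: -4, -4.
Level-1 differences are constant, so g has degree 1.
Fitting a degree-1 polynomial gives g(m) = -4m + 5.
The coefficient of m² is 0.

0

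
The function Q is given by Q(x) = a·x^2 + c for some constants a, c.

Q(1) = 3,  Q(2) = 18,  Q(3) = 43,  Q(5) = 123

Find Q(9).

403

From Q(1) = 3 and Q(2) = 18: 1a + c = 3 and 4a + c = 18.
Subtracting: 3a = 15, so a = 5; then c = 3 − 5·1 = -2.
So Q(x) = 5x² − 2, and Q(9) = 403.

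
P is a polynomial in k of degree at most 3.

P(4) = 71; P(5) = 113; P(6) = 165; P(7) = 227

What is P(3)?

39

First differences: 42, 52, 62. Second differences: 10, 10.
Level-2 differences are constant, so P has degree 2.
Fitting a degree-2 polynomial gives P(k) = 5k² - 3k + 3.
Then P(3) = 39.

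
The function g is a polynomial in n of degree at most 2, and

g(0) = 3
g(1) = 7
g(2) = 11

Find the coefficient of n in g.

First differences: 4, 4.
Level-1 differences are constant, so g has degree 1.
Fitting a degree-1 polynomial gives g(n) = 4n + 3.
The coefficient of n is 4.

4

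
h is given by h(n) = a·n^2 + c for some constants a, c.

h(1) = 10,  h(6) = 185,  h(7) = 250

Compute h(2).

25

From h(1) = 10 and h(6) = 185: 1a + c = 10 and 36a + c = 185.
Subtracting: 35a = 175, so a = 5; then c = 10 − 5·1 = 5.
So h(n) = 5n² + 5, and h(2) = 25.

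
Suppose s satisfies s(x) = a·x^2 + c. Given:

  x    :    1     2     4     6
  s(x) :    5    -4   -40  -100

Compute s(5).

-67

From s(1) = 5 and s(2) = -4: 1a + c = 5 and 4a + c = -4.
Subtracting: 3a = -9, so a = -3; then c = 5 − (-3)·1 = 8.
So s(x) = -3x² + 8, and s(5) = -67.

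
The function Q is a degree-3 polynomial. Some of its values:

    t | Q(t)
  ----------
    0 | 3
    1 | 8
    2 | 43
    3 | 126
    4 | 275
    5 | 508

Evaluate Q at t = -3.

First differences: 5, 35, 83, 149, 233. Second differences: 30, 48, 66, 84. Third differences: 18, 18, 18.
Level-3 differences are constant, so Q has degree 3.
Fitting a degree-3 polynomial gives Q(t) = 3t³ + 6t² - 4t + 3.
Then Q(-3) = -12.

-12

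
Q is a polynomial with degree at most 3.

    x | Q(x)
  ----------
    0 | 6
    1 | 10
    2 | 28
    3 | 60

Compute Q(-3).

78

First differences: 4, 18, 32. Second differences: 14, 14.
Level-2 differences are constant, so Q has degree 2.
Fitting a degree-2 polynomial gives Q(x) = 7x² - 3x + 6.
Then Q(-3) = 78.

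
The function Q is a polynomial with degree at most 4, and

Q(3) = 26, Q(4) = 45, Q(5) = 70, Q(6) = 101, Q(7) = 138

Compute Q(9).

First differences: 19, 25, 31, 37. Second differences: 6, 6, 6.
Level-2 differences are constant, so Q has degree 2.
Fitting a degree-2 polynomial gives Q(k) = 3k² - 2k + 5.
Then Q(9) = 230.

230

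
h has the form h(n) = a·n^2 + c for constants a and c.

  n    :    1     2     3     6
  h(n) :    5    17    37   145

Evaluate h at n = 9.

From h(1) = 5 and h(2) = 17: 1a + c = 5 and 4a + c = 17.
Subtracting: 3a = 12, so a = 4; then c = 5 − 4·1 = 1.
So h(n) = 4n² + 1, and h(9) = 325.

325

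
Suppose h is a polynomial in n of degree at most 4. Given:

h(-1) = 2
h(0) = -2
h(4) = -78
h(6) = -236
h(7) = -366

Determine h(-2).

Write h(n) = an^4 + bn³ + cn² + dn + e; the 5 given values yield a linear system in the 5 coefficients.
Solving, the leading coefficient vanishes, and h(n) = -n³ - 3n - 2.
Then h(-2) = 12.

12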